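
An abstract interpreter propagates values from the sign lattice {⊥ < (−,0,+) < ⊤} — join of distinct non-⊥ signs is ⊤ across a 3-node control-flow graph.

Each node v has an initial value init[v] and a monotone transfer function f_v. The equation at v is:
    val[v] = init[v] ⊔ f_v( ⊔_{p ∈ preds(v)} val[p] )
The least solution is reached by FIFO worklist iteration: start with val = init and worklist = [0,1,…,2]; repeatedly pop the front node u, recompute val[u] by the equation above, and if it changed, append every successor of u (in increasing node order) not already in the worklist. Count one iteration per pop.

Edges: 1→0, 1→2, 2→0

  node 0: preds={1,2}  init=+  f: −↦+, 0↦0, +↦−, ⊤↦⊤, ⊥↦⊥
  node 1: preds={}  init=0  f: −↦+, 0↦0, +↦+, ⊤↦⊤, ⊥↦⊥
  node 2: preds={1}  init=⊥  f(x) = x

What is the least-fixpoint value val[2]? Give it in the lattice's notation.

0

Iteration log — 4 steps:
  step 1. node 0  ⊔preds=0  new=⊤  old=+  +wl: 
  step 2. node 1  ⊔preds=⊥  new=0  stable
  step 3. node 2  ⊔preds=0  new=0  old=⊥  +wl: 0
  step 4. node 0  ⊔preds=0  new=⊤  stable

Least fixpoint reached:
  node 0: ⊤
  node 1: 0
  node 2: 0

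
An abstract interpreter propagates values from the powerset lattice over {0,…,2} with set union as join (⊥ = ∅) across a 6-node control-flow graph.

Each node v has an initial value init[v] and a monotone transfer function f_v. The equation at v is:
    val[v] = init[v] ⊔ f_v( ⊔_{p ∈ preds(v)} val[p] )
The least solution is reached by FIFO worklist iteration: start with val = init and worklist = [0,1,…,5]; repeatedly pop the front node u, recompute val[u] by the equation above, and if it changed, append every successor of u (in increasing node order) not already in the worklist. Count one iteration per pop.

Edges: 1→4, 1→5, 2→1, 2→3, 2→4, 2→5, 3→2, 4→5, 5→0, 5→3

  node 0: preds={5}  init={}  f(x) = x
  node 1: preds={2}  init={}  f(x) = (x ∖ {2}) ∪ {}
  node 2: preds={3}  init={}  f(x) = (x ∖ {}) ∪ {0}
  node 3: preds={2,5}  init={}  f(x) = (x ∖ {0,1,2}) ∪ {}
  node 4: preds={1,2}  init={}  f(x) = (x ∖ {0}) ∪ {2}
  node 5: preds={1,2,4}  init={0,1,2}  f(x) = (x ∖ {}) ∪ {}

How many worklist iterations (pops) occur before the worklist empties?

Iteration log — 9 steps:
  step 1. node 0  ⊔preds={0,1,2}  new={0,1,2}  old={}  +wl: 
  step 2. node 1  ⊔preds={}  new={}  stable
  step 3. node 2  ⊔preds={}  new={0}  old={}  +wl: 1
  step 4. node 3  ⊔preds={0,1,2}  new={}  stable
  step 5. node 4  ⊔preds={0}  new={2}  old={}  +wl: 
  step 6. node 5  ⊔preds={0,2}  new={0,1,2}  stable
  step 7. node 1  ⊔preds={0}  new={0}  old={}  +wl: 4,5
  step 8. node 4  ⊔preds={0}  new={2}  stable
  step 9. node 5  ⊔preds={0,2}  new={0,1,2}  stable

Least fixpoint reached:
  node 0: {0,1,2}
  node 1: {0}
  node 2: {0}
  node 3: {}
  node 4: {2}
  node 5: {0,1,2}

9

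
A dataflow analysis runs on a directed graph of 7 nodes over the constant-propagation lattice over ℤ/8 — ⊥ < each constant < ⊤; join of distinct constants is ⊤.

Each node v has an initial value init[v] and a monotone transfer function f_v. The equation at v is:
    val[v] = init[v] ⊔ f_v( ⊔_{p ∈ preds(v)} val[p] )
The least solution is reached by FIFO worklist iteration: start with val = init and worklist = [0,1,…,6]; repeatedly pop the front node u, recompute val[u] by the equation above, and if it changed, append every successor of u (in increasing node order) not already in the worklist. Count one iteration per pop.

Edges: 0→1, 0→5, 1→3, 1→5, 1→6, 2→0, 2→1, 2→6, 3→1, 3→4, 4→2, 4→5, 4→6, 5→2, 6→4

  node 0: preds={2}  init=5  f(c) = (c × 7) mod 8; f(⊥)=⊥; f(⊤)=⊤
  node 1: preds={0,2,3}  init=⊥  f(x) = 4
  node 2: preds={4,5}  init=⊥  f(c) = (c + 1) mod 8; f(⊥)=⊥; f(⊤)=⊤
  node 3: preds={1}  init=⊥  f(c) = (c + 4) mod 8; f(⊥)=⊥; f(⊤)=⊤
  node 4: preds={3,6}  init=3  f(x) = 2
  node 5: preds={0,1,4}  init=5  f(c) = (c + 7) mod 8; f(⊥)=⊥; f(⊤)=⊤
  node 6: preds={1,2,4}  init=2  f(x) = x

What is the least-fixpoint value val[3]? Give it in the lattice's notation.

0

Worklist (12 pops):
  #1 pop 0: in=⊥ → 5 (no change)
  #2 pop 1: in=5 → 4 (was ⊥); enqueue []
  #3 pop 2: in=⊤ → ⊤ (was ⊥); enqueue [0,1]
  #4 pop 3: in=4 → 0 (was ⊥); enqueue []
  #5 pop 4: in=⊤ → ⊤ (was 3); enqueue [2]
  #6 pop 5: in=⊤ → ⊤ (was 5); enqueue []
  #7 pop 6: in=⊤ → ⊤ (was 2); enqueue [4]
  #8 pop 0: in=⊤ → ⊤ (was 5); enqueue [5]
  #9 pop 1: in=⊤ → 4 (no change)
  #10 pop 2: in=⊤ → ⊤ (no change)
  #11 pop 4: in=⊤ → ⊤ (no change)
  #12 pop 5: in=⊤ → ⊤ (no change)

Fixpoint:
  val[0] = ⊤
  val[1] = 4
  val[2] = ⊤
  val[3] = 0
  val[4] = ⊤
  val[5] = ⊤
  val[6] = ⊤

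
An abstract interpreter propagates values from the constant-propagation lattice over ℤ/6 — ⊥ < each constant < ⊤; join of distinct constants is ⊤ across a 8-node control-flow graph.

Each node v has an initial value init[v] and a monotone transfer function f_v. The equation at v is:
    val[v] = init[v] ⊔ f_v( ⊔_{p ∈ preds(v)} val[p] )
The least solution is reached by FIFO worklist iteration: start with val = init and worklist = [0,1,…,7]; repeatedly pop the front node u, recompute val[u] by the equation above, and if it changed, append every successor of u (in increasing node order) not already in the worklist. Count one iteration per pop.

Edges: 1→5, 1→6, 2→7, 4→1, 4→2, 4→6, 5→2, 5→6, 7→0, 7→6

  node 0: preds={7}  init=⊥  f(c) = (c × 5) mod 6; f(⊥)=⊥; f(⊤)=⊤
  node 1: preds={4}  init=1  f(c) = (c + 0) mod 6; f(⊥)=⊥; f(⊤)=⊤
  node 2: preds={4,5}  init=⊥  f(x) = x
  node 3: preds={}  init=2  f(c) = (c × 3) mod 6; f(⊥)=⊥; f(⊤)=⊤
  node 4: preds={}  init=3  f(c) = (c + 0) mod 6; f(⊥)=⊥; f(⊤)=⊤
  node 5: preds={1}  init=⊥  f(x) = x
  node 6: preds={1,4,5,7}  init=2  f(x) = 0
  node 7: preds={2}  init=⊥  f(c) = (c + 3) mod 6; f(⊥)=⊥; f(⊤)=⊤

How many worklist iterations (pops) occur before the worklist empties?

14

Trace (14 dequeues):
  [1] u=0 | in ⊥ | out ⊥ | ==
  [2] u=1 | in 3 | out ⊤ | prev 1 | push {}
  [3] u=2 | in 3 | out 3 | prev ⊥ | push {}
  [4] u=3 | in ⊥ | out 2 | ==
  [5] u=4 | in ⊥ | out 3 | ==
  [6] u=5 | in ⊤ | out ⊤ | prev ⊥ | push {2}
  [7] u=6 | in ⊤ | out ⊤ | prev 2 | push {}
  [8] u=7 | in 3 | out 0 | prev ⊥ | push {0,6}
  [9] u=2 | in ⊤ | out ⊤ | prev 3 | push {7}
  [10] u=0 | in 0 | out 0 | prev ⊥ | push {}
  [11] u=6 | in ⊤ | out ⊤ | ==
  [12] u=7 | in ⊤ | out ⊤ | prev 0 | push {0,6}
  [13] u=0 | in ⊤ | out ⊤ | prev 0 | push {}
  [14] u=6 | in ⊤ | out ⊤ | ==

Converged values:
  [0] ⊤
  [1] ⊤
  [2] ⊤
  [3] 2
  [4] 3
  [5] ⊤
  [6] ⊤
  [7] ⊤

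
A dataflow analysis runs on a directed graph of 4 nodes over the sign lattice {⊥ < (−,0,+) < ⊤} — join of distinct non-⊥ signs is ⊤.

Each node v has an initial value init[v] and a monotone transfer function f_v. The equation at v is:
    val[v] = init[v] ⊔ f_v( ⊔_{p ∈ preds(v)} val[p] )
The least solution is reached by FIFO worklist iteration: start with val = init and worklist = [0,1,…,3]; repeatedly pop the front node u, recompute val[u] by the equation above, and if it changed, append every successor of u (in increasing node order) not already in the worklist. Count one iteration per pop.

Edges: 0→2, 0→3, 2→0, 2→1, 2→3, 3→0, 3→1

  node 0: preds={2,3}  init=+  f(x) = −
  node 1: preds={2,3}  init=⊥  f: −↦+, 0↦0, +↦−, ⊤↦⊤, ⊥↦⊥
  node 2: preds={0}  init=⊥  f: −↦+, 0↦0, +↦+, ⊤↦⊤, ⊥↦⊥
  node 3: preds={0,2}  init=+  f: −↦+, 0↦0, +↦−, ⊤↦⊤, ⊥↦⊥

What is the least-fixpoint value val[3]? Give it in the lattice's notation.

Iteration log — 6 steps:
  step 1. node 0  ⊔preds=+  new=⊤  old=+  +wl: 
  step 2. node 1  ⊔preds=+  new=−  old=⊥  +wl: 
  step 3. node 2  ⊔preds=⊤  new=⊤  old=⊥  +wl: 0,1
  step 4. node 3  ⊔preds=⊤  new=⊤  old=+  +wl: 
  step 5. node 0  ⊔preds=⊤  new=⊤  stable
  step 6. node 1  ⊔preds=⊤  new=⊤  old=−  +wl: 

Least fixpoint reached:
  node 0: ⊤
  node 1: ⊤
  node 2: ⊤
  node 3: ⊤

⊤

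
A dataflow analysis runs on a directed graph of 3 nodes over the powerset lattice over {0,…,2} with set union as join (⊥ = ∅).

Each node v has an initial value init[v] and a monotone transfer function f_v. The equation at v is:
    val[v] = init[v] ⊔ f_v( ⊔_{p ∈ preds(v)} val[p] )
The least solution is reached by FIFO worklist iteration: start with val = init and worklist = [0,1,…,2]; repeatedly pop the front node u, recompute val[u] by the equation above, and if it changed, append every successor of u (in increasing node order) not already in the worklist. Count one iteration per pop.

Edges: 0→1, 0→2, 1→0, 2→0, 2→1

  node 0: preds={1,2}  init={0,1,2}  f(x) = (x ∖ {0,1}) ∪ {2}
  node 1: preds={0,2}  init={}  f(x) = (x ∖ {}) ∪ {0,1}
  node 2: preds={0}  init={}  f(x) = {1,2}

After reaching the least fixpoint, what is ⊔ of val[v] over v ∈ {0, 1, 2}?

Worklist (5 pops):
  #1 pop 0: in={} → {0,1,2} (no change)
  #2 pop 1: in={0,1,2} → {0,1,2} (was {}); enqueue [0]
  #3 pop 2: in={0,1,2} → {1,2} (was {}); enqueue [1]
  #4 pop 0: in={0,1,2} → {0,1,2} (no change)
  #5 pop 1: in={0,1,2} → {0,1,2} (no change)

Fixpoint:
  val[0] = {0,1,2}
  val[1] = {0,1,2}
  val[2] = {1,2}

{0,1,2}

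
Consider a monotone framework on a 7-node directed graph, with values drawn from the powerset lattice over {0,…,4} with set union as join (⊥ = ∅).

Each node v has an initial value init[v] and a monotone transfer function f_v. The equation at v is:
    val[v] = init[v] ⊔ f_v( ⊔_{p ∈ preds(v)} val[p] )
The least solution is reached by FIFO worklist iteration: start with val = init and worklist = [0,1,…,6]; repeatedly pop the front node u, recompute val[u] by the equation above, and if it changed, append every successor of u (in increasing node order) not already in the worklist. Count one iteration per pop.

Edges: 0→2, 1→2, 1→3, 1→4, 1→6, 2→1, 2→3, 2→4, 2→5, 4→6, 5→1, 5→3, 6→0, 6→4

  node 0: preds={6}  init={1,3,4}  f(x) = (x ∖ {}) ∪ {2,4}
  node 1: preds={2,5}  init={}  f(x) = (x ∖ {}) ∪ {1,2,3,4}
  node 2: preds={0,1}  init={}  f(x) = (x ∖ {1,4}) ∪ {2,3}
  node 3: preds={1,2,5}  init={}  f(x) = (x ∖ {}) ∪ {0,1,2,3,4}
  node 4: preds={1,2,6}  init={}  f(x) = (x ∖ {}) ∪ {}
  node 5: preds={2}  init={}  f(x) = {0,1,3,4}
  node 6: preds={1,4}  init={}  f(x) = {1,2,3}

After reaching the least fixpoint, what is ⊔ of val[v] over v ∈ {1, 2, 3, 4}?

Iteration log — 17 steps:
  step 1. node 0  ⊔preds={}  new={1,2,3,4}  old={1,3,4}  +wl: 
  step 2. node 1  ⊔preds={}  new={1,2,3,4}  old={}  +wl: 
  step 3. node 2  ⊔preds={1,2,3,4}  new={2,3}  old={}  +wl: 1
  step 4. node 3  ⊔preds={1,2,3,4}  new={0,1,2,3,4}  old={}  +wl: 
  step 5. node 4  ⊔preds={1,2,3,4}  new={1,2,3,4}  old={}  +wl: 
  step 6. node 5  ⊔preds={2,3}  new={0,1,3,4}  old={}  +wl: 3
  step 7. node 6  ⊔preds={1,2,3,4}  new={1,2,3}  old={}  +wl: 0,4
  step 8. node 1  ⊔preds={0,1,2,3,4}  new={0,1,2,3,4}  old={1,2,3,4}  +wl: 2,6
  step 9. node 3  ⊔preds={0,1,2,3,4}  new={0,1,2,3,4}  stable
  step 10. node 0  ⊔preds={1,2,3}  new={1,2,3,4}  stable
  step 11. node 4  ⊔preds={0,1,2,3,4}  new={0,1,2,3,4}  old={1,2,3,4}  +wl: 
  step 12. node 2  ⊔preds={0,1,2,3,4}  new={0,2,3}  old={2,3}  +wl: 1,3,4,5
  step 13. node 6  ⊔preds={0,1,2,3,4}  new={1,2,3}  stable
  step 14. node 1  ⊔preds={0,1,2,3,4}  new={0,1,2,3,4}  stable
  step 15. node 3  ⊔preds={0,1,2,3,4}  new={0,1,2,3,4}  stable
  step 16. node 4  ⊔preds={0,1,2,3,4}  new={0,1,2,3,4}  stable
  step 17. node 5  ⊔preds={0,2,3}  new={0,1,3,4}  stable

Least fixpoint reached:
  node 0: {1,2,3,4}
  node 1: {0,1,2,3,4}
  node 2: {0,2,3}
  node 3: {0,1,2,3,4}
  node 4: {0,1,2,3,4}
  node 5: {0,1,3,4}
  node 6: {1,2,3}

{0,1,2,3,4}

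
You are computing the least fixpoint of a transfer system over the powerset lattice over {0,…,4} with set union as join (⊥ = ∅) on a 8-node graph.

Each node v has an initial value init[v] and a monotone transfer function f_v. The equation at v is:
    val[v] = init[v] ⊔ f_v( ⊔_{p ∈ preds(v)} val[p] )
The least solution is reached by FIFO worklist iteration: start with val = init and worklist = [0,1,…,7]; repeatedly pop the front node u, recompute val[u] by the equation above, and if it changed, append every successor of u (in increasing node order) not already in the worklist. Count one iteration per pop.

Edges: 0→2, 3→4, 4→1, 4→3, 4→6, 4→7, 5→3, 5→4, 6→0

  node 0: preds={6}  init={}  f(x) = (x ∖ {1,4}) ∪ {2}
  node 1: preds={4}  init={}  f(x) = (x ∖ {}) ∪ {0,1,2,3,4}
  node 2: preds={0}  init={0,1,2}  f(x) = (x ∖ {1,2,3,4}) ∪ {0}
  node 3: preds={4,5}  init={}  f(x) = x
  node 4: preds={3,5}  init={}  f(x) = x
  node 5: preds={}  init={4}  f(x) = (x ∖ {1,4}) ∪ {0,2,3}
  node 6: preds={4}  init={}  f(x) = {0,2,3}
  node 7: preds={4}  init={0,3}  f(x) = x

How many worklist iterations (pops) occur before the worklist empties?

Trace (17 dequeues):
  [1] u=0 | in {} | out {2} | prev {} | push {}
  [2] u=1 | in {} | out {0,1,2,3,4} | prev {} | push {}
  [3] u=2 | in {2} | out {0,1,2} | ==
  [4] u=3 | in {4} | out {4} | prev {} | push {}
  [5] u=4 | in {4} | out {4} | prev {} | push {1,3}
  [6] u=5 | in {} | out {0,2,3,4} | prev {4} | push {4}
  [7] u=6 | in {4} | out {0,2,3} | prev {} | push {0}
  [8] u=7 | in {4} | out {0,3,4} | prev {0,3} | push {}
  [9] u=1 | in {4} | out {0,1,2,3,4} | ==
  [10] u=3 | in {0,2,3,4} | out {0,2,3,4} | prev {4} | push {}
  [11] u=4 | in {0,2,3,4} | out {0,2,3,4} | prev {4} | push {1,3,6,7}
  [12] u=0 | in {0,2,3} | out {0,2,3} | prev {2} | push {2}
  [13] u=1 | in {0,2,3,4} | out {0,1,2,3,4} | ==
  [14] u=3 | in {0,2,3,4} | out {0,2,3,4} | ==
  [15] u=6 | in {0,2,3,4} | out {0,2,3} | ==
  [16] u=7 | in {0,2,3,4} | out {0,2,3,4} | prev {0,3,4} | push {}
  [17] u=2 | in {0,2,3} | out {0,1,2} | ==

Converged values:
  [0] {0,2,3}
  [1] {0,1,2,3,4}
  [2] {0,1,2}
  [3] {0,2,3,4}
  [4] {0,2,3,4}
  [5] {0,2,3,4}
  [6] {0,2,3}
  [7] {0,2,3,4}

17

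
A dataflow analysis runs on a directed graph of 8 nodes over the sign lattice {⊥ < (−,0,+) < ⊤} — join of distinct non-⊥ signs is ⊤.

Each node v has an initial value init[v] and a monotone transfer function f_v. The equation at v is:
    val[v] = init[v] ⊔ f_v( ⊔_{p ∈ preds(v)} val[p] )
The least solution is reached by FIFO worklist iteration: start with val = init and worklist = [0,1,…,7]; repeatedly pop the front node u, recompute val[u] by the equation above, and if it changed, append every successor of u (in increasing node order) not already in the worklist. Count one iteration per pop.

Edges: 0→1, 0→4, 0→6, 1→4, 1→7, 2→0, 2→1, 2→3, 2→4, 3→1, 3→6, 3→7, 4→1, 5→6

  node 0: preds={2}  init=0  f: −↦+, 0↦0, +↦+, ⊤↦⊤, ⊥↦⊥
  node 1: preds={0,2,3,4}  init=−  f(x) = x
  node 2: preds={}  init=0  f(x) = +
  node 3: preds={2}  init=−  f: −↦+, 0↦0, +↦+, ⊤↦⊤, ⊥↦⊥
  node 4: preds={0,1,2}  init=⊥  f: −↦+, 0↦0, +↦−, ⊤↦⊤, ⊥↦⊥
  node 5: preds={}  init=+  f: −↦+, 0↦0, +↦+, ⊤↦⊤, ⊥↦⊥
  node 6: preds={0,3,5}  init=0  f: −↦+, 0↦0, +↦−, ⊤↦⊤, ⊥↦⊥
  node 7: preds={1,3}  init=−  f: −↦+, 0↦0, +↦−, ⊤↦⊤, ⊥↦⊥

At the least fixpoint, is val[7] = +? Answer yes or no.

no

Trace (12 dequeues):
  [1] u=0 | in 0 | out 0 | ==
  [2] u=1 | in ⊤ | out ⊤ | prev − | push {}
  [3] u=2 | in ⊥ | out ⊤ | prev 0 | push {0,1}
  [4] u=3 | in ⊤ | out ⊤ | prev − | push {}
  [5] u=4 | in ⊤ | out ⊤ | prev ⊥ | push {}
  [6] u=5 | in ⊥ | out + | ==
  [7] u=6 | in ⊤ | out ⊤ | prev 0 | push {}
  [8] u=7 | in ⊤ | out ⊤ | prev − | push {}
  [9] u=0 | in ⊤ | out ⊤ | prev 0 | push {4,6}
  [10] u=1 | in ⊤ | out ⊤ | ==
  [11] u=4 | in ⊤ | out ⊤ | ==
  [12] u=6 | in ⊤ | out ⊤ | ==

Converged values:
  [0] ⊤
  [1] ⊤
  [2] ⊤
  [3] ⊤
  [4] ⊤
  [5] +
  [6] ⊤
  [7] ⊤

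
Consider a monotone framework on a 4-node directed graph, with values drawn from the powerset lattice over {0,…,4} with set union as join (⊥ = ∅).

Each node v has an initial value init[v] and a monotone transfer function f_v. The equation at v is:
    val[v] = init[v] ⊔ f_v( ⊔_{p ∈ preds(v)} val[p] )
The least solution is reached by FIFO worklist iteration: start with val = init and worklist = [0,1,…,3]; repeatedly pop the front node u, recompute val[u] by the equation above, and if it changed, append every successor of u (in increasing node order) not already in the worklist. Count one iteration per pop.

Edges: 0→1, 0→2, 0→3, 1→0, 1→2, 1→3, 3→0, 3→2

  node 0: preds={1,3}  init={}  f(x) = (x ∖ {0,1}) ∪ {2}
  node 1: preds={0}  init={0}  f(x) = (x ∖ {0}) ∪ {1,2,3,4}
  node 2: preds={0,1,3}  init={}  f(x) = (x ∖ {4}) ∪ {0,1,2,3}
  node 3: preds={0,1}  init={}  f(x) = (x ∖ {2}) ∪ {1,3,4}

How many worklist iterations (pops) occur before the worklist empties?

8

Iteration log — 8 steps:
  step 1. node 0  ⊔preds={0}  new={2}  old={}  +wl: 
  step 2. node 1  ⊔preds={2}  new={0,1,2,3,4}  old={0}  +wl: 0
  step 3. node 2  ⊔preds={0,1,2,3,4}  new={0,1,2,3}  old={}  +wl: 
  step 4. node 3  ⊔preds={0,1,2,3,4}  new={0,1,3,4}  old={}  +wl: 2
  step 5. node 0  ⊔preds={0,1,2,3,4}  new={2,3,4}  old={2}  +wl: 1,3
  step 6. node 2  ⊔preds={0,1,2,3,4}  new={0,1,2,3}  stable
  step 7. node 1  ⊔preds={2,3,4}  new={0,1,2,3,4}  stable
  step 8. node 3  ⊔preds={0,1,2,3,4}  new={0,1,3,4}  stable

Least fixpoint reached:
  node 0: {2,3,4}
  node 1: {0,1,2,3,4}
  node 2: {0,1,2,3}
  node 3: {0,1,3,4}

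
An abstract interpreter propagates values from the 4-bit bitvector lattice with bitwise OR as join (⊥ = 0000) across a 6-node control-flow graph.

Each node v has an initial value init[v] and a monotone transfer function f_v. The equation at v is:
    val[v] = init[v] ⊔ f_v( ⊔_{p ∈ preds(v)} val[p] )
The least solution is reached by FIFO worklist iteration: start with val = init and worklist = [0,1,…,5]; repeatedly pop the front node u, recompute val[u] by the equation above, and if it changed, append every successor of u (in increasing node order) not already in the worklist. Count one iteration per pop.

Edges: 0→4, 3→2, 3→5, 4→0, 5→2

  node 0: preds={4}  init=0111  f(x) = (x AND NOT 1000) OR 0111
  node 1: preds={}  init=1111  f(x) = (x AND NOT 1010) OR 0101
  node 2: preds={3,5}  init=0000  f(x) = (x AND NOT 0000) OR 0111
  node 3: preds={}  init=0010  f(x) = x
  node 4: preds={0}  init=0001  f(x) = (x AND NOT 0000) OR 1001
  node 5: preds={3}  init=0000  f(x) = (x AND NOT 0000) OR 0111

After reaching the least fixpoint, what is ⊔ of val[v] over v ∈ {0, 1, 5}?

Iteration log — 8 steps:
  step 1. node 0  ⊔preds=0001  new=0111  stable
  step 2. node 1  ⊔preds=0000  new=1111  stable
  step 3. node 2  ⊔preds=0010  new=0111  old=0000  +wl: 
  step 4. node 3  ⊔preds=0000  new=0010  stable
  step 5. node 4  ⊔preds=0111  new=1111  old=0001  +wl: 0
  step 6. node 5  ⊔preds=0010  new=0111  old=0000  +wl: 2
  step 7. node 0  ⊔preds=1111  new=0111  stable
  step 8. node 2  ⊔preds=0111  new=0111  stable

Least fixpoint reached:
  node 0: 0111
  node 1: 1111
  node 2: 0111
  node 3: 0010
  node 4: 1111
  node 5: 0111

1111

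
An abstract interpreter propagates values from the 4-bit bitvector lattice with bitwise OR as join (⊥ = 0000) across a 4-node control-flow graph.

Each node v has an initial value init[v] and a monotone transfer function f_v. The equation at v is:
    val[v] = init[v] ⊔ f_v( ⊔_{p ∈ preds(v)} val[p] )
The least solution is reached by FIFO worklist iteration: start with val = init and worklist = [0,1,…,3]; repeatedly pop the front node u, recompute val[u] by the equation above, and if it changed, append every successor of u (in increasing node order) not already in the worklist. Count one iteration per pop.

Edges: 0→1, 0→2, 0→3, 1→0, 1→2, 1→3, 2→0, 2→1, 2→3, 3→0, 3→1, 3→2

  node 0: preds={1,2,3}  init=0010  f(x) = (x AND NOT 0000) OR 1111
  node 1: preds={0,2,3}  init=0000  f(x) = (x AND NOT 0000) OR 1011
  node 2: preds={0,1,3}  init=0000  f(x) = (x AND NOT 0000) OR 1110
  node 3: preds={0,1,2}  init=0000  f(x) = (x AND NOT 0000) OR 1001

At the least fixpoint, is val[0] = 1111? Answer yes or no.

yes

Trace (7 dequeues):
  [1] u=0 | in 0000 | out 1111 | prev 0010 | push {}
  [2] u=1 | in 1111 | out 1111 | prev 0000 | push {0}
  [3] u=2 | in 1111 | out 1111 | prev 0000 | push {1}
  [4] u=3 | in 1111 | out 1111 | prev 0000 | push {2}
  [5] u=0 | in 1111 | out 1111 | ==
  [6] u=1 | in 1111 | out 1111 | ==
  [7] u=2 | in 1111 | out 1111 | ==

Converged values:
  [0] 1111
  [1] 1111
  [2] 1111
  [3] 1111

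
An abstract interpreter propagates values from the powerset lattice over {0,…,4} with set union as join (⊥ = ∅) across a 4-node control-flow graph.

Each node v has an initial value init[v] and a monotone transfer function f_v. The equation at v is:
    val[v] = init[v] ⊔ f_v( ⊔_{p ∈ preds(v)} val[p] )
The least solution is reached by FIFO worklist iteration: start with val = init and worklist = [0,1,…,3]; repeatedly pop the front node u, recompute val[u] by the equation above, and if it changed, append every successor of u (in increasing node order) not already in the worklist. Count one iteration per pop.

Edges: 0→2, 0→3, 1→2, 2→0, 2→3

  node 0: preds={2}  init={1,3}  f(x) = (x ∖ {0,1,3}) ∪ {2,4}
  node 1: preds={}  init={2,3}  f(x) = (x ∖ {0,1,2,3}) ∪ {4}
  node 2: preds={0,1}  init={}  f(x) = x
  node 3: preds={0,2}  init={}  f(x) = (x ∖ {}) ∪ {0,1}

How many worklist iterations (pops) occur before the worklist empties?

Iteration log — 5 steps:
  step 1. node 0  ⊔preds={}  new={1,2,3,4}  old={1,3}  +wl: 
  step 2. node 1  ⊔preds={}  new={2,3,4}  old={2,3}  +wl: 
  step 3. node 2  ⊔preds={1,2,3,4}  new={1,2,3,4}  old={}  +wl: 0
  step 4. node 3  ⊔preds={1,2,3,4}  new={0,1,2,3,4}  old={}  +wl: 
  step 5. node 0  ⊔preds={1,2,3,4}  new={1,2,3,4}  stable

Least fixpoint reached:
  node 0: {1,2,3,4}
  node 1: {2,3,4}
  node 2: {1,2,3,4}
  node 3: {0,1,2,3,4}

5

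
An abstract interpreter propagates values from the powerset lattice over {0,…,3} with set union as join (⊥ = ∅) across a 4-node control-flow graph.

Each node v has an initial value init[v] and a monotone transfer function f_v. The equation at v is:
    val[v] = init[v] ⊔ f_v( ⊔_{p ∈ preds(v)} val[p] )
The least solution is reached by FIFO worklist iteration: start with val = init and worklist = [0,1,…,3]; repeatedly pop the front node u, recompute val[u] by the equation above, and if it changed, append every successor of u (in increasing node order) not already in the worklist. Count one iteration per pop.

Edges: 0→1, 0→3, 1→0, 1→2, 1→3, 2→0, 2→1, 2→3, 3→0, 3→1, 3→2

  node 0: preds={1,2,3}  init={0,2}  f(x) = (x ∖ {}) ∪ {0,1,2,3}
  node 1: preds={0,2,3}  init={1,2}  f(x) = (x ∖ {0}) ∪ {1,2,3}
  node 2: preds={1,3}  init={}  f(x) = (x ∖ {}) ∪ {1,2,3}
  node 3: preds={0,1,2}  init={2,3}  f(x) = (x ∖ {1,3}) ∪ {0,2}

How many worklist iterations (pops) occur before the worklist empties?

Worklist (10 pops):
  #1 pop 0: in={1,2,3} → {0,1,2,3} (was {0,2}); enqueue []
  #2 pop 1: in={0,1,2,3} → {1,2,3} (was {1,2}); enqueue [0]
  #3 pop 2: in={1,2,3} → {1,2,3} (was {}); enqueue [1]
  #4 pop 3: in={0,1,2,3} → {0,2,3} (was {2,3}); enqueue [2]
  #5 pop 0: in={0,1,2,3} → {0,1,2,3} (no change)
  #6 pop 1: in={0,1,2,3} → {1,2,3} (no change)
  #7 pop 2: in={0,1,2,3} → {0,1,2,3} (was {1,2,3}); enqueue [0,1,3]
  #8 pop 0: in={0,1,2,3} → {0,1,2,3} (no change)
  #9 pop 1: in={0,1,2,3} → {1,2,3} (no change)
  #10 pop 3: in={0,1,2,3} → {0,2,3} (no change)

Fixpoint:
  val[0] = {0,1,2,3}
  val[1] = {1,2,3}
  val[2] = {0,1,2,3}
  val[3] = {0,2,3}

10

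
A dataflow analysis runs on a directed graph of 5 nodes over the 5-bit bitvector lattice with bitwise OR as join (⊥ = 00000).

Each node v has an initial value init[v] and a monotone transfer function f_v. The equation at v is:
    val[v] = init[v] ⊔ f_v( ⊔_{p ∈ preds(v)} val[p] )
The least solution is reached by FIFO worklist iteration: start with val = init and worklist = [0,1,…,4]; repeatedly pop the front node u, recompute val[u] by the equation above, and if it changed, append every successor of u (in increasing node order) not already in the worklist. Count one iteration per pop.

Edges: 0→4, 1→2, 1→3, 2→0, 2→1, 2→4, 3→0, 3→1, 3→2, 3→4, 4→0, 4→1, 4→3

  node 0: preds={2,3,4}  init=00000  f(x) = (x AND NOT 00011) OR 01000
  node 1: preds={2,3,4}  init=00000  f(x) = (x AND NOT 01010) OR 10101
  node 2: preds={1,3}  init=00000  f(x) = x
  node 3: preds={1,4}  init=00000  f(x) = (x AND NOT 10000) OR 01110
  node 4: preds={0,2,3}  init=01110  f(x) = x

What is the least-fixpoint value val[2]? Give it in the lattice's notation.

11111

Iteration log — 12 steps:
  step 1. node 0  ⊔preds=01110  new=01100  old=00000  +wl: 
  step 2. node 1  ⊔preds=01110  new=10101  old=00000  +wl: 
  step 3. node 2  ⊔preds=10101  new=10101  old=00000  +wl: 0,1
  step 4. node 3  ⊔preds=11111  new=01111  old=00000  +wl: 2
  step 5. node 4  ⊔preds=11111  new=11111  old=01110  +wl: 3
  step 6. node 0  ⊔preds=11111  new=11100  old=01100  +wl: 4
  step 7. node 1  ⊔preds=11111  new=10101  stable
  step 8. node 2  ⊔preds=11111  new=11111  old=10101  +wl: 0,1
  step 9. node 3  ⊔preds=11111  new=01111  stable
  step 10. node 4  ⊔preds=11111  new=11111  stable
  step 11. node 0  ⊔preds=11111  new=11100  stable
  step 12. node 1  ⊔preds=11111  new=10101  stable

Least fixpoint reached:
  node 0: 11100
  node 1: 10101
  node 2: 11111
  node 3: 01111
  node 4: 11111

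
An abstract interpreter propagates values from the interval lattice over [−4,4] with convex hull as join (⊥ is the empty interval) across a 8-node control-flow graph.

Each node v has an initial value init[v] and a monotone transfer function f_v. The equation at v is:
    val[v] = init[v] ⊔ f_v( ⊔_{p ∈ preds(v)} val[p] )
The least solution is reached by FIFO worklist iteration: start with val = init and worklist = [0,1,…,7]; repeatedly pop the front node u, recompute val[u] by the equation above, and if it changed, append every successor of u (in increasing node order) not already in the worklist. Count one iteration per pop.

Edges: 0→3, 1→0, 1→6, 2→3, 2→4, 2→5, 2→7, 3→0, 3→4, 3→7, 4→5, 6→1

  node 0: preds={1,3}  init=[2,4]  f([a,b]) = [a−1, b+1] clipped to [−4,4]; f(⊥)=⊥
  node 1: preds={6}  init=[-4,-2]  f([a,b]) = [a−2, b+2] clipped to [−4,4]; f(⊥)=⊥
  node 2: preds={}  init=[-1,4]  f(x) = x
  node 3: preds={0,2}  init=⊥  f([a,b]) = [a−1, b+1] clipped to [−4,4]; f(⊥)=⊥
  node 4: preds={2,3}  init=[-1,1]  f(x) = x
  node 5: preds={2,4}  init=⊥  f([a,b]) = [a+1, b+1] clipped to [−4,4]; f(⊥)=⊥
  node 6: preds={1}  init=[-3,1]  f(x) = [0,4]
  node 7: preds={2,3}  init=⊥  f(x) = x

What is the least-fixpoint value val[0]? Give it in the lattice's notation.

[-4,4]

Trace (12 dequeues):
  [1] u=0 | in [-4,-2] | out [-4,4] | prev [2,4] | push {}
  [2] u=1 | in [-3,1] | out [-4,3] | prev [-4,-2] | push {0}
  [3] u=2 | in ⊥ | out [-1,4] | ==
  [4] u=3 | in [-4,4] | out [-4,4] | prev ⊥ | push {}
  [5] u=4 | in [-4,4] | out [-4,4] | prev [-1,1] | push {}
  [6] u=5 | in [-4,4] | out [-3,4] | prev ⊥ | push {}
  [7] u=6 | in [-4,3] | out [-3,4] | prev [-3,1] | push {1}
  [8] u=7 | in [-4,4] | out [-4,4] | prev ⊥ | push {}
  [9] u=0 | in [-4,4] | out [-4,4] | ==
  [10] u=1 | in [-3,4] | out [-4,4] | prev [-4,3] | push {0,6}
  [11] u=0 | in [-4,4] | out [-4,4] | ==
  [12] u=6 | in [-4,4] | out [-3,4] | ==

Converged values:
  [0] [-4,4]
  [1] [-4,4]
  [2] [-1,4]
  [3] [-4,4]
  [4] [-4,4]
  [5] [-3,4]
  [6] [-3,4]
  [7] [-4,4]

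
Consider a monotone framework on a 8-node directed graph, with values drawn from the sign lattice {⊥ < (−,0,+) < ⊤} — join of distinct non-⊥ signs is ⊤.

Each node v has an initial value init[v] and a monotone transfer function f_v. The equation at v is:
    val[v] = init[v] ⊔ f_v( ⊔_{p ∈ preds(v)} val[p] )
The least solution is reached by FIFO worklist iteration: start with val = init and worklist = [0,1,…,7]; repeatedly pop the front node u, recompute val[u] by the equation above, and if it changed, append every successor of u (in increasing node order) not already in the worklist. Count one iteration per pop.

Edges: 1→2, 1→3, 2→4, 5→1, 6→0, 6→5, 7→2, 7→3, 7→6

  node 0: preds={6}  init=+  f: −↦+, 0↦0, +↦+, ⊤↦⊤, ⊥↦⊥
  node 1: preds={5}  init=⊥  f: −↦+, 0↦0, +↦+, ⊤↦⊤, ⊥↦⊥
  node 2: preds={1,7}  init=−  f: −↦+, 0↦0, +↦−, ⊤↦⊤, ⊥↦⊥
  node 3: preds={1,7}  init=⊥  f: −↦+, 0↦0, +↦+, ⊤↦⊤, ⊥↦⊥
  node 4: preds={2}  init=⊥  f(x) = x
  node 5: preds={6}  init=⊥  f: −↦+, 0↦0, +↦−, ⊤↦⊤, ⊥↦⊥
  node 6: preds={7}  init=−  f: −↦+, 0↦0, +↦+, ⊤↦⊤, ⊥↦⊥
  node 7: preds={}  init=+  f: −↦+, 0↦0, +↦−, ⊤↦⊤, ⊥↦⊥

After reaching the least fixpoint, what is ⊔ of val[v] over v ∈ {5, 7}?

Trace (17 dequeues):
  [1] u=0 | in − | out + | ==
  [2] u=1 | in ⊥ | out ⊥ | ==
  [3] u=2 | in + | out − | ==
  [4] u=3 | in + | out + | prev ⊥ | push {}
  [5] u=4 | in − | out − | prev ⊥ | push {}
  [6] u=5 | in − | out + | prev ⊥ | push {1}
  [7] u=6 | in + | out ⊤ | prev − | push {0,5}
  [8] u=7 | in ⊥ | out + | ==
  [9] u=1 | in + | out + | prev ⊥ | push {2,3}
  [10] u=0 | in ⊤ | out ⊤ | prev + | push {}
  [11] u=5 | in ⊤ | out ⊤ | prev + | push {1}
  [12] u=2 | in + | out − | ==
  [13] u=3 | in + | out + | ==
  [14] u=1 | in ⊤ | out ⊤ | prev + | push {2,3}
  [15] u=2 | in ⊤ | out ⊤ | prev − | push {4}
  [16] u=3 | in ⊤ | out ⊤ | prev + | push {}
  [17] u=4 | in ⊤ | out ⊤ | prev − | push {}

Converged values:
  [0] ⊤
  [1] ⊤
  [2] ⊤
  [3] ⊤
  [4] ⊤
  [5] ⊤
  [6] ⊤
  [7] +

⊤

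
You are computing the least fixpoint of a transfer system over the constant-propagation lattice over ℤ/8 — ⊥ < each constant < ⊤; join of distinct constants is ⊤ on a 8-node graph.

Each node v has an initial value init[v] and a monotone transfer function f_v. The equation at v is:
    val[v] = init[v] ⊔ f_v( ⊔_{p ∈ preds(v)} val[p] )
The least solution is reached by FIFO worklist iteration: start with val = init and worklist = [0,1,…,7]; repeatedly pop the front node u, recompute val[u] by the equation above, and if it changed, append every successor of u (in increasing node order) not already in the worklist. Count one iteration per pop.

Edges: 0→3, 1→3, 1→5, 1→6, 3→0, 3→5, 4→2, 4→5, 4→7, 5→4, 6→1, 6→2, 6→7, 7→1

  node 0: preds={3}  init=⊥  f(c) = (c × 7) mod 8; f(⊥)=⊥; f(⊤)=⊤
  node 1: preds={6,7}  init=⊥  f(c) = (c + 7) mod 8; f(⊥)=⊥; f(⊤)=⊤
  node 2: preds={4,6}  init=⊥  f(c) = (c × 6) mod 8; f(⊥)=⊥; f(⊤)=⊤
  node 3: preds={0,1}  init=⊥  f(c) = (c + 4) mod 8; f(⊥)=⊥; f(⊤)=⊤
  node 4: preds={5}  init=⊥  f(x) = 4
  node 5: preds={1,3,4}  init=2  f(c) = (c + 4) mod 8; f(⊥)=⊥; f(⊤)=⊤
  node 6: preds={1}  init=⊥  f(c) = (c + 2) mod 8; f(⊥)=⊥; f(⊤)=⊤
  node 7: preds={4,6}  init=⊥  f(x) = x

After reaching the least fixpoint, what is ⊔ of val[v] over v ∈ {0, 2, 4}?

⊤

Iteration log — 26 steps:
  step 1. node 0  ⊔preds=⊥  new=⊥  stable
  step 2. node 1  ⊔preds=⊥  new=⊥  stable
  step 3. node 2  ⊔preds=⊥  new=⊥  stable
  step 4. node 3  ⊔preds=⊥  new=⊥  stable
  step 5. node 4  ⊔preds=2  new=4  old=⊥  +wl: 2
  step 6. node 5  ⊔preds=4  new=⊤  old=2  +wl: 4
  step 7. node 6  ⊔preds=⊥  new=⊥  stable
  step 8. node 7  ⊔preds=4  new=4  old=⊥  +wl: 1
  step 9. node 2  ⊔preds=4  new=0  old=⊥  +wl: 
  step 10. node 4  ⊔preds=⊤  new=4  stable
  step 11. node 1  ⊔preds=4  new=3  old=⊥  +wl: 3,5,6
  step 12. node 3  ⊔preds=3  new=7  old=⊥  +wl: 0
  step 13. node 5  ⊔preds=⊤  new=⊤  stable
  step 14. node 6  ⊔preds=3  new=5  old=⊥  +wl: 1,2,7
  step 15. node 0  ⊔preds=7  new=1  old=⊥  +wl: 3
  step 16. node 1  ⊔preds=⊤  new=⊤  old=3  +wl: 5,6
  step 17. node 2  ⊔preds=⊤  new=⊤  old=0  +wl: 
  step 18. node 7  ⊔preds=⊤  new=⊤  old=4  +wl: 1
  step 19. node 3  ⊔preds=⊤  new=⊤  old=7  +wl: 0
  step 20. node 5  ⊔preds=⊤  new=⊤  stable
  step 21. node 6  ⊔preds=⊤  new=⊤  old=5  +wl: 2,7
  step 22. node 1  ⊔preds=⊤  new=⊤  stable
  step 23. node 0  ⊔preds=⊤  new=⊤  old=1  +wl: 3
  step 24. node 2  ⊔preds=⊤  new=⊤  stable
  step 25. node 7  ⊔preds=⊤  new=⊤  stable
  step 26. node 3  ⊔preds=⊤  new=⊤  stable

Least fixpoint reached:
  node 0: ⊤
  node 1: ⊤
  node 2: ⊤
  node 3: ⊤
  node 4: 4
  node 5: ⊤
  node 6: ⊤
  node 7: ⊤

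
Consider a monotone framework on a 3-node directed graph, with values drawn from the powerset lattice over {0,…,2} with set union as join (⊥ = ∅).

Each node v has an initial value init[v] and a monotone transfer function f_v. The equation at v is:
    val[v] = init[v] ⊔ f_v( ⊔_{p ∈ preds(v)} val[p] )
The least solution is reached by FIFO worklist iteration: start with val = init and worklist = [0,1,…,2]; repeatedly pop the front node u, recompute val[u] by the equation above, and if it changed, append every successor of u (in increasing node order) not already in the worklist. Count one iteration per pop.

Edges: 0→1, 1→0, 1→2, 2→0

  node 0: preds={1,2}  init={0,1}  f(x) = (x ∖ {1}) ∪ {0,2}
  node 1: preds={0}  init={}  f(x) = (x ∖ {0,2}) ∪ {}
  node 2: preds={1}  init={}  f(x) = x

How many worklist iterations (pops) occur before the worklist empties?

Worklist (4 pops):
  #1 pop 0: in={} → {0,1,2} (was {0,1}); enqueue []
  #2 pop 1: in={0,1,2} → {1} (was {}); enqueue [0]
  #3 pop 2: in={1} → {1} (was {}); enqueue []
  #4 pop 0: in={1} → {0,1,2} (no change)

Fixpoint:
  val[0] = {0,1,2}
  val[1] = {1}
  val[2] = {1}

4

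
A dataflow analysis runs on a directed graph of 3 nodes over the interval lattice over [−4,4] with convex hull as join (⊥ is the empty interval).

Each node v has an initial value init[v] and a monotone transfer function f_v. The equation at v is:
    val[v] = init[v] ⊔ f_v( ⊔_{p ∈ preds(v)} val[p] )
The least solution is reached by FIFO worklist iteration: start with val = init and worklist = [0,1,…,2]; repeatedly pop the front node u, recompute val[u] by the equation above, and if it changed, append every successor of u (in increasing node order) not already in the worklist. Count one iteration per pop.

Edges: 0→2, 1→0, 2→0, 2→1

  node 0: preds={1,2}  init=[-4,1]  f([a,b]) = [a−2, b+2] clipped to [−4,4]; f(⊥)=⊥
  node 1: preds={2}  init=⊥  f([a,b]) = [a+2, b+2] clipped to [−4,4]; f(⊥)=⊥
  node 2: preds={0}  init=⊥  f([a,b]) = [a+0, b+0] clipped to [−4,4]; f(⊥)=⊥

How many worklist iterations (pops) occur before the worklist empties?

Worklist (11 pops):
  #1 pop 0: in=⊥ → [-4,1] (no change)
  #2 pop 1: in=⊥ → ⊥ (no change)
  #3 pop 2: in=[-4,1] → [-4,1] (was ⊥); enqueue [0,1]
  #4 pop 0: in=[-4,1] → [-4,3] (was [-4,1]); enqueue [2]
  #5 pop 1: in=[-4,1] → [-2,3] (was ⊥); enqueue [0]
  #6 pop 2: in=[-4,3] → [-4,3] (was [-4,1]); enqueue [1]
  #7 pop 0: in=[-4,3] → [-4,4] (was [-4,3]); enqueue [2]
  #8 pop 1: in=[-4,3] → [-2,4] (was [-2,3]); enqueue [0]
  #9 pop 2: in=[-4,4] → [-4,4] (was [-4,3]); enqueue [1]
  #10 pop 0: in=[-4,4] → [-4,4] (no change)
  #11 pop 1: in=[-4,4] → [-2,4] (no change)

Fixpoint:
  val[0] = [-4,4]
  val[1] = [-2,4]
  val[2] = [-4,4]

11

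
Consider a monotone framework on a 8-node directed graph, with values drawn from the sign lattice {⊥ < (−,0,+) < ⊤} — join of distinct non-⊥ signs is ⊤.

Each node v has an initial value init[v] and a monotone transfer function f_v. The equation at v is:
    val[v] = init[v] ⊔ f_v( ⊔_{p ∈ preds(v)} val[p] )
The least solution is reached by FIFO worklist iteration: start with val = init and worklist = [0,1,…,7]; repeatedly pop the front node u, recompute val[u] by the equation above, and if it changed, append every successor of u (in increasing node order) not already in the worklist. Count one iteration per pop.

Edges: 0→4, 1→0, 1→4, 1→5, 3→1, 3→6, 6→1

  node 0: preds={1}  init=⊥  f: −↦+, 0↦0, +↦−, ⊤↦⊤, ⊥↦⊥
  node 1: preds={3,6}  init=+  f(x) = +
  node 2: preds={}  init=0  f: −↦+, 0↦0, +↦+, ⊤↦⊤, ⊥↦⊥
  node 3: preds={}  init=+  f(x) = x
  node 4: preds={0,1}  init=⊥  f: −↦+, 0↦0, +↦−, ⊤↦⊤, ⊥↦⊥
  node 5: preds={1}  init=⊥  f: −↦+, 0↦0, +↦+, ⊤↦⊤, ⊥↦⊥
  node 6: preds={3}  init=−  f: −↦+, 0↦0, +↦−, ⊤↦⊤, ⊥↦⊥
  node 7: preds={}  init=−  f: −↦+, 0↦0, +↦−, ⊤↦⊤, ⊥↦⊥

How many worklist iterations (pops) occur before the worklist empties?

8

Trace (8 dequeues):
  [1] u=0 | in + | out − | prev ⊥ | push {}
  [2] u=1 | in ⊤ | out + | ==
  [3] u=2 | in ⊥ | out 0 | ==
  [4] u=3 | in ⊥ | out + | ==
  [5] u=4 | in ⊤ | out ⊤ | prev ⊥ | push {}
  [6] u=5 | in + | out + | prev ⊥ | push {}
  [7] u=6 | in + | out − | ==
  [8] u=7 | in ⊥ | out − | ==

Converged values:
  [0] −
  [1] +
  [2] 0
  [3] +
  [4] ⊤
  [5] +
  [6] −
  [7] −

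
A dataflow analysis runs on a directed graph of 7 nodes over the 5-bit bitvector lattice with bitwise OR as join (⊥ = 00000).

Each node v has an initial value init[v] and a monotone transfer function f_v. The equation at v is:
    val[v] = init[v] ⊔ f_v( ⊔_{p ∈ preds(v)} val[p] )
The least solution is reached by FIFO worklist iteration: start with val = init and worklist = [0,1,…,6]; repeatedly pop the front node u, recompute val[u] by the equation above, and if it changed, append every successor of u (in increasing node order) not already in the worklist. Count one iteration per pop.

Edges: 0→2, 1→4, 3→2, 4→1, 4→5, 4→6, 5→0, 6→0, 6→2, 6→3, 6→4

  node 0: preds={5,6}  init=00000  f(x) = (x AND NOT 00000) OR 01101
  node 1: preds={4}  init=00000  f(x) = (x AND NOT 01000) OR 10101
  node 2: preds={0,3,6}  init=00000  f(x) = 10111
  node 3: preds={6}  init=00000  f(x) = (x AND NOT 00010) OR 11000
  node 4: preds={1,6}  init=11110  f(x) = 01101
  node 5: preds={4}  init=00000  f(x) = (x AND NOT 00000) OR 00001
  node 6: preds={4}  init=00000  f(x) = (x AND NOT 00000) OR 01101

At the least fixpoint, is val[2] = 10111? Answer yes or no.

Iteration log — 13 steps:
  step 1. node 0  ⊔preds=00000  new=01101  old=00000  +wl: 
  step 2. node 1  ⊔preds=11110  new=10111  old=00000  +wl: 
  step 3. node 2  ⊔preds=01101  new=10111  old=00000  +wl: 
  step 4. node 3  ⊔preds=00000  new=11000  old=00000  +wl: 2
  step 5. node 4  ⊔preds=10111  new=11111  old=11110  +wl: 1
  step 6. node 5  ⊔preds=11111  new=11111  old=00000  +wl: 0
  step 7. node 6  ⊔preds=11111  new=11111  old=00000  +wl: 3,4
  step 8. node 2  ⊔preds=11111  new=10111  stable
  step 9. node 1  ⊔preds=11111  new=10111  stable
  step 10. node 0  ⊔preds=11111  new=11111  old=01101  +wl: 2
  step 11. node 3  ⊔preds=11111  new=11101  old=11000  +wl: 
  step 12. node 4  ⊔preds=11111  new=11111  stable
  step 13. node 2  ⊔preds=11111  new=10111  stable

Least fixpoint reached:
  node 0: 11111
  node 1: 10111
  node 2: 10111
  node 3: 11101
  node 4: 11111
  node 5: 11111
  node 6: 11111

yes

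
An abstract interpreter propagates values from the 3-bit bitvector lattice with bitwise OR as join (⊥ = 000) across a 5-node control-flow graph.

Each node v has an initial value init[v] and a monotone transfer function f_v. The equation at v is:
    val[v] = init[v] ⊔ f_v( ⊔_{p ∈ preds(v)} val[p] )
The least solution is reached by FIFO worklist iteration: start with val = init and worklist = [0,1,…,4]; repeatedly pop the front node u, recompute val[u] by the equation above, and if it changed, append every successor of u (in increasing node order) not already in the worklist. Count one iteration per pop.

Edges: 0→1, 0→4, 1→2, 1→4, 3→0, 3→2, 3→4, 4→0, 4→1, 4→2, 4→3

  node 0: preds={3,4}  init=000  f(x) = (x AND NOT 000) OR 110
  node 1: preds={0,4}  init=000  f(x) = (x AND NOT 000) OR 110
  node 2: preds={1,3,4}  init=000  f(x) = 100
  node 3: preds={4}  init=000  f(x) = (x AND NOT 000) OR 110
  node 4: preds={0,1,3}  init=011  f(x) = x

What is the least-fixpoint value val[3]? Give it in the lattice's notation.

111

Iteration log — 9 steps:
  step 1. node 0  ⊔preds=011  new=111  old=000  +wl: 
  step 2. node 1  ⊔preds=111  new=111  old=000  +wl: 
  step 3. node 2  ⊔preds=111  new=100  old=000  +wl: 
  step 4. node 3  ⊔preds=011  new=111  old=000  +wl: 0,2
  step 5. node 4  ⊔preds=111  new=111  old=011  +wl: 1,3
  step 6. node 0  ⊔preds=111  new=111  stable
  step 7. node 2  ⊔preds=111  new=100  stable
  step 8. node 1  ⊔preds=111  new=111  stable
  step 9. node 3  ⊔preds=111  new=111  stable

Least fixpoint reached:
  node 0: 111
  node 1: 111
  node 2: 100
  node 3: 111
  node 4: 111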